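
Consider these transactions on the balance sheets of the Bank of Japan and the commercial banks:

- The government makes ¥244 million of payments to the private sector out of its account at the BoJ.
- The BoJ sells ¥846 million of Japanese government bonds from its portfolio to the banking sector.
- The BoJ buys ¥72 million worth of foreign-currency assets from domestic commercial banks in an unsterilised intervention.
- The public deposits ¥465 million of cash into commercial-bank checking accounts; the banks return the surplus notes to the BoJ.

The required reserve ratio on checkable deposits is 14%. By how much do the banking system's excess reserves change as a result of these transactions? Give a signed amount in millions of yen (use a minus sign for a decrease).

-¥164.26 million

Government spending ¥244 million: reserves +¥244M, deposits +¥244M.
OMO sale (to banks) ¥846 million: reserves −¥846M, deposits 0.
FX purchase ¥72 million: reserves +¥72M, deposits 0.
Currency deposit ¥465 million: reserves +¥465M, deposits +¥465M.
Totals: Δreserves = −¥65M, Δdeposits = +¥709M.
Δrequired reserves = 14% × +¥709M = +¥99.26M.
Δexcess reserves = Δreserves − Δrequired = −¥65M − (+¥99.26M) = -¥164.26 million.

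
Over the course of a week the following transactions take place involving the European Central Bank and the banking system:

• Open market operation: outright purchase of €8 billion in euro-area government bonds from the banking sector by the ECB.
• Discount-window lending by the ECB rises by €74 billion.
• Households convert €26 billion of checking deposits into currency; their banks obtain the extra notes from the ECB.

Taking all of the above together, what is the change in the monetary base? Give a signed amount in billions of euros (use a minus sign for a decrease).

+€82 billion

OMO purchase (from banks) €8 billion: ECB balance sheet expands → +€8B.
Discount-window loan €74 billion: ECB balance sheet expands → +€74B.
Currency withdrawal €26 billion: just a shift between currency and reserves — both are base money → 0.
Net: 8 + 74 + 0 = +€82 billion.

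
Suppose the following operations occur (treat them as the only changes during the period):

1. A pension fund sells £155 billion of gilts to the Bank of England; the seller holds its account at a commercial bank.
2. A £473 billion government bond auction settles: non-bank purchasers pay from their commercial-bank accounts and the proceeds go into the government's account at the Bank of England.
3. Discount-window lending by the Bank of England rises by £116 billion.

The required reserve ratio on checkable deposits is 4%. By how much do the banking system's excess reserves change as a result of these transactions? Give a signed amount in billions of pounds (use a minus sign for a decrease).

Asset purchase (from non-banks) £155 billion: reserves +£155B, deposits +£155B.
Government account inflow £473 billion: reserves −£473B, deposits −£473B.
Discount-window loan £116 billion: reserves +£116B, deposits 0.
Totals: Δreserves = −£202B, Δdeposits = −£318B.
Δrequired reserves = 4% × −£318B = −£12.72B.
Δexcess reserves = Δreserves − Δrequired = −£202B − (−£12.72B) = -£189.28 billion.

-£189.28 billion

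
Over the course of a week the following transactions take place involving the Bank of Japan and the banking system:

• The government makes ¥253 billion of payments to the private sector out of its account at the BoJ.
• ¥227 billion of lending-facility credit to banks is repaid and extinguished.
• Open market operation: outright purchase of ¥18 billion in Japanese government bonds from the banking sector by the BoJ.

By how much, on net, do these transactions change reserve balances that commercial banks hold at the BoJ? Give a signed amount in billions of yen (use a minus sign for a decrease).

BoJ balance sheet:
  Assets:      Securities +¥18B, Loans to banks −¥227B
  Liabilities: Bank reserves +¥44B, Government deposits −¥253B
Commercial banking system:
  Assets:      Reserves at CB +¥44B, Securities −¥18B
  Liabilities: Checkable deposits +¥253B, Borrowings from CB −¥227B
So the change in reserve balances that commercial banks hold at the BoJ is +¥44 billion.

+¥44 billion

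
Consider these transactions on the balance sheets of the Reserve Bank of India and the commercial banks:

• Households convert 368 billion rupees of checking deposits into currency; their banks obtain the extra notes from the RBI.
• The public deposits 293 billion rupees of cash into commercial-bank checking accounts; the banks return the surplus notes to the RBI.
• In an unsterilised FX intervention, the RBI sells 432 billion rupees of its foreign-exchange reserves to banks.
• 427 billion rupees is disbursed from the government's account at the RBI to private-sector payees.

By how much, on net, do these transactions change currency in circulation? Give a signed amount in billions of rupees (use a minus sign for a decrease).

+75 billion

Currency withdrawal 368 billion rupees: notes leave the central bank → +368B.
Currency deposit 293 billion rupees: notes return to the central bank → −293B.
FX sale 432 billion rupees: no currency enters or leaves circulation → 0.
Government spending 427 billion rupees: no currency enters or leaves circulation → 0.
Net: 368 − 293 + 0 + 0 = +75 billion.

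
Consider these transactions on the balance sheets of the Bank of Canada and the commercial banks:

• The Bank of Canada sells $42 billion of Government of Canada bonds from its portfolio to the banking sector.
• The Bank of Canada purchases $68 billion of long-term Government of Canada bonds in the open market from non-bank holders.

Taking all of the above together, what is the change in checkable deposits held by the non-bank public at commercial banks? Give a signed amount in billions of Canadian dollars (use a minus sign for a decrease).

+$68 billion

OMO sale (to banks) $42 billion: the counterparty is a bank, so public deposits are unchanged → 0.
Asset purchase (from non-banks) $68 billion: non-bank counterparties' bank balances rise → +$68B.
Net: 0 + 68 = +$68 billion.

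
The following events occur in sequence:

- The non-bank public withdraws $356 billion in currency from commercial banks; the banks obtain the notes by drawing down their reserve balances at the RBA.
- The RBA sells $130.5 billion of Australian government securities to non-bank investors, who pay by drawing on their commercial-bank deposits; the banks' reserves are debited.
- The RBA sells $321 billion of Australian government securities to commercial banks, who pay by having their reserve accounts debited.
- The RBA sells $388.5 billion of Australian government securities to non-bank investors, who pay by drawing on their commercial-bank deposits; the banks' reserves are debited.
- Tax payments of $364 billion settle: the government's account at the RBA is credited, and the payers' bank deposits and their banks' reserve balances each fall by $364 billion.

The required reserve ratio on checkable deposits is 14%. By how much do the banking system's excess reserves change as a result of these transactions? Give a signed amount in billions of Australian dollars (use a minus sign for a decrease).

Currency withdrawal $356 billion: reserves −$356B, deposits −$356B.
Asset sale (to non-banks) $130.5 billion: reserves −$130.5B, deposits −$130.5B.
OMO sale (to banks) $321 billion: reserves −$321B, deposits 0.
Asset sale (to non-banks) $388.5 billion: reserves −$388.5B, deposits −$388.5B.
Government account inflow $364 billion: reserves −$364B, deposits −$364B.
Totals: Δreserves = −$1560B, Δdeposits = −$1239B.
Δrequired reserves = 14% × −$1239B = −$173.46B.
Δexcess reserves = Δreserves − Δrequired = −$1560B − (−$173.46B) = -$1386.54 billion.

-$1386.54 billion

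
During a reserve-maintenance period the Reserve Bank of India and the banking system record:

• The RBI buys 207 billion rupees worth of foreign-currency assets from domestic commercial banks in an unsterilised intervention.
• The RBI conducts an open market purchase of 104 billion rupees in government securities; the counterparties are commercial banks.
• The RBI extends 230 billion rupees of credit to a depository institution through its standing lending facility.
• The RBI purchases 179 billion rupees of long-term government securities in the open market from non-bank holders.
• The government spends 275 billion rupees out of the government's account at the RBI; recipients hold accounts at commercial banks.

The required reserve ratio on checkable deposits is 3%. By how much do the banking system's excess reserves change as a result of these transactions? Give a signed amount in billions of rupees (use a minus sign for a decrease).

+981.38 billion

FX purchase 207 billion rupees: reserves +207B, deposits 0.
OMO purchase (from banks) 104 billion rupees: reserves +104B, deposits 0.
Discount-window loan 230 billion rupees: reserves +230B, deposits 0.
Asset purchase (from non-banks) 179 billion rupees: reserves +179B, deposits +179B.
Government spending 275 billion rupees: reserves +275B, deposits +275B.
Totals: Δreserves = +995B, Δdeposits = +454B.
Δrequired reserves = 3% × +454B = +13.62B.
Δexcess reserves = Δreserves − Δrequired = +995B − (+13.62B) = +981.38 billion.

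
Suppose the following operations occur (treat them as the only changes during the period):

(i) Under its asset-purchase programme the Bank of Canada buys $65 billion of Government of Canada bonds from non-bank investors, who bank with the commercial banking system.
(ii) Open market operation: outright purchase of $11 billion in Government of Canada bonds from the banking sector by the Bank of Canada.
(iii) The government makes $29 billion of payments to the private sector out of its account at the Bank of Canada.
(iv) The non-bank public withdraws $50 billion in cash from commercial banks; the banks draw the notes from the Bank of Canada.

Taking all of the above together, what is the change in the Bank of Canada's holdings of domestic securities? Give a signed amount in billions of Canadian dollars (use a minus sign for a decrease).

+$76 billion

Bank of Canada balance sheet:
  Assets:      Securities +$76B
  Liabilities: Bank reserves +$55B, Currency in circulation +$50B, Government deposits −$29B
Commercial banking system:
  Assets:      Reserves at CB +$55B, Securities −$11B
  Liabilities: Checkable deposits +$44B
So the change in the Bank of Canada's holdings of domestic securities is +$76 billion.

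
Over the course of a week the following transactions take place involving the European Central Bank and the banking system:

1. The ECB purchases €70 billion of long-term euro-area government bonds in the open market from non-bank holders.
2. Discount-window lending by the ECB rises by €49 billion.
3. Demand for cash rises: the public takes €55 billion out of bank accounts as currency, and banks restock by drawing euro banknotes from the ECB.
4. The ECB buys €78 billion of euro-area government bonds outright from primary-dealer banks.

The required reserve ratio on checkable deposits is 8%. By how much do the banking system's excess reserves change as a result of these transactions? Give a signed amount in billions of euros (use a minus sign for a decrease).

Asset purchase (from non-banks) €70 billion: reserves +€70B, deposits +€70B.
Discount-window loan €49 billion: reserves +€49B, deposits 0.
Currency withdrawal €55 billion: reserves −€55B, deposits −€55B.
OMO purchase (from banks) €78 billion: reserves +€78B, deposits 0.
Totals: Δreserves = +€142B, Δdeposits = +€15B.
Δrequired reserves = 8% × +€15B = +€1.2B.
Δexcess reserves = Δreserves − Δrequired = +€142B − (+€1.2B) = +€140.8 billion.

+€140.8 billion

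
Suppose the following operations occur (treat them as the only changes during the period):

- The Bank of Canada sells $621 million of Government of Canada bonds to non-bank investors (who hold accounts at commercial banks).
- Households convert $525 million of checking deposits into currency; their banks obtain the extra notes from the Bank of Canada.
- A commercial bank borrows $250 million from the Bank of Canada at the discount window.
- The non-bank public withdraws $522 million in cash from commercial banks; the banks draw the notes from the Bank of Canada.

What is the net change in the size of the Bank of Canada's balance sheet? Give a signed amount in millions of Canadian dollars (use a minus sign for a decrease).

-$371 million

Bank of Canada balance sheet:
  Assets:      Securities −$621M, Loans to banks +$250M
  Liabilities: Bank reserves −$1418M, Currency in circulation +$1047M
Commercial banking system:
  Assets:      Reserves at CB −$1418M
  Liabilities: Checkable deposits −$1668M, Borrowings from CB +$250M
Change in total Bank of Canada assets = -$371 million.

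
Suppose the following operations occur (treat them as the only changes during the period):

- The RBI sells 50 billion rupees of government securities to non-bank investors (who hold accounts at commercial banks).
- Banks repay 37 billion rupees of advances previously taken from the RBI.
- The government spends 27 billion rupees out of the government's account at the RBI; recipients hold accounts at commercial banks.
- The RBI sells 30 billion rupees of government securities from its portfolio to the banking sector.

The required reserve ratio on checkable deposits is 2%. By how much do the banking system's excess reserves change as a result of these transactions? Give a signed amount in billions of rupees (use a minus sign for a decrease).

-89.54 billion

Asset sale (to non-banks) 50 billion rupees: reserves −50B, deposits −50B.
Discount-window repayment 37 billion rupees: reserves −37B, deposits 0.
Government spending 27 billion rupees: reserves +27B, deposits +27B.
OMO sale (to banks) 30 billion rupees: reserves −30B, deposits 0.
Totals: Δreserves = −90B, Δdeposits = −23B.
Δrequired reserves = 2% × −23B = −0.46B.
Δexcess reserves = Δreserves − Δrequired = −90B − (−0.46B) = -89.54 billion.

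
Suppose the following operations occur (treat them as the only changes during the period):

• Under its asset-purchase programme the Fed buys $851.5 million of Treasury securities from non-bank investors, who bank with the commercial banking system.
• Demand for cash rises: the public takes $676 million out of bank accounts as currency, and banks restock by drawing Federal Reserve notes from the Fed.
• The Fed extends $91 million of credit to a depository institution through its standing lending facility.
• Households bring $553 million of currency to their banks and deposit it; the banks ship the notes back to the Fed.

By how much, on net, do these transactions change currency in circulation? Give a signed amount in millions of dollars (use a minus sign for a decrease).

Asset purchase (from non-banks) $851.5 million: no currency enters or leaves circulation → 0.
Currency withdrawal $676 million: notes leave the central bank → +$676M.
Discount-window loan $91 million: no currency enters or leaves circulation → 0.
Currency deposit $553 million: notes return to the central bank → −$553M.
Net: 0 + 676 + 0 − 553 = +$123 million.

+$123 million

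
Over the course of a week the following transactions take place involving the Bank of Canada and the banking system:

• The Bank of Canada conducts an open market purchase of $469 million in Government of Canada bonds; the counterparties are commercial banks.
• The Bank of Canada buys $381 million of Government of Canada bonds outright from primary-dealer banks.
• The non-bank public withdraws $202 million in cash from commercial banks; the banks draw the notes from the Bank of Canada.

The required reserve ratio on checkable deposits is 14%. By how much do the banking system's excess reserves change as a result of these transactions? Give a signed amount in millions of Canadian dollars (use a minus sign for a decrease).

+$676.28 million

OMO purchase (from banks) $469 million: reserves +$469M, deposits 0.
OMO purchase (from banks) $381 million: reserves +$381M, deposits 0.
Currency withdrawal $202 million: reserves −$202M, deposits −$202M.
Totals: Δreserves = +$648M, Δdeposits = −$202M.
Δrequired reserves = 14% × −$202M = −$28.28M.
Δexcess reserves = Δreserves − Δrequired = +$648M − (−$28.28M) = +$676.28 million.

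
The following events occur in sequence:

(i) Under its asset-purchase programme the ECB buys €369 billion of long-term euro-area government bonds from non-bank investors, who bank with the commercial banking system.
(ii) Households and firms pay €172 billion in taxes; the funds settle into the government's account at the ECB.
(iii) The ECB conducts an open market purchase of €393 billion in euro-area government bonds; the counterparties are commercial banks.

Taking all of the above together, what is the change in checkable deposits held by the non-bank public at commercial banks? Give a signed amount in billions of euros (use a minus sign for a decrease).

+€197 billion

ECB balance sheet:
  Assets:      Securities +€762B
  Liabilities: Bank reserves +€590B, Government deposits +€172B
Commercial banking system:
  Assets:      Reserves at CB +€590B, Securities −€393B
  Liabilities: Checkable deposits +€197B
So the change in checkable deposits held by the non-bank public at commercial banks is +€197 billion.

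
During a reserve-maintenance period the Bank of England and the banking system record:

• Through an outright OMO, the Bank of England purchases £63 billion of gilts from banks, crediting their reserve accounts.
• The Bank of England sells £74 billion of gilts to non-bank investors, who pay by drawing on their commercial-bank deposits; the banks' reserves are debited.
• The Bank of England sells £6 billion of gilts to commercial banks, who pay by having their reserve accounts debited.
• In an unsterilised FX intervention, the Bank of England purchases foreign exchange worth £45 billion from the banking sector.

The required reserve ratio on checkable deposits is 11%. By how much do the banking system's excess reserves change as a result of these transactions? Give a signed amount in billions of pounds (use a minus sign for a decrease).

OMO purchase (from banks) £63 billion: reserves +£63B, deposits 0.
Asset sale (to non-banks) £74 billion: reserves −£74B, deposits −£74B.
OMO sale (to banks) £6 billion: reserves −£6B, deposits 0.
FX purchase £45 billion: reserves +£45B, deposits 0.
Totals: Δreserves = +£28B, Δdeposits = −£74B.
Δrequired reserves = 11% × −£74B = −£8.14B.
Δexcess reserves = Δreserves − Δrequired = +£28B − (−£8.14B) = +£36.14 billion.

+£36.14 billion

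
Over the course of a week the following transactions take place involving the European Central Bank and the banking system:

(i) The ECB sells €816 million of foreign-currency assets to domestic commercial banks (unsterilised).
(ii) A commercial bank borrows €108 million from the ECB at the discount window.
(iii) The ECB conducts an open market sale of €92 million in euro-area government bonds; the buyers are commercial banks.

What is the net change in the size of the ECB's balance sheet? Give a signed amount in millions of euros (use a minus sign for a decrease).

FX sale €816 million: an ECB asset is shed → −€816M.
Discount-window loan €108 million: an ECB asset is acquired → +€108M.
OMO sale (to banks) €92 million: an ECB asset is shed → −€92M.
Net: −816 + 108 − 92 = -€800 million.

-€800 million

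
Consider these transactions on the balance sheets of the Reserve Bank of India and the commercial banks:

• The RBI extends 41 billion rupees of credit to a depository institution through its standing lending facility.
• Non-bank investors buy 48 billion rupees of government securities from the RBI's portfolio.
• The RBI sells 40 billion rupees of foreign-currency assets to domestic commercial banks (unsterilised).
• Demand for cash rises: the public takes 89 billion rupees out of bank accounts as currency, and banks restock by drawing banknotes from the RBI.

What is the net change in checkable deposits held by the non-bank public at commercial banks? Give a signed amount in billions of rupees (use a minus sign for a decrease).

RBI balance sheet:
  Assets:      Securities −48B, Loans to banks +41B, Foreign assets −40B
  Liabilities: Bank reserves −136B, Currency in circulation +89B
Commercial banking system:
  Assets:      Reserves at CB −136B, Foreign assets +40B
  Liabilities: Checkable deposits −137B, Borrowings from CB +41B
So the change in checkable deposits held by the non-bank public at commercial banks is -137 billion.

-137 billion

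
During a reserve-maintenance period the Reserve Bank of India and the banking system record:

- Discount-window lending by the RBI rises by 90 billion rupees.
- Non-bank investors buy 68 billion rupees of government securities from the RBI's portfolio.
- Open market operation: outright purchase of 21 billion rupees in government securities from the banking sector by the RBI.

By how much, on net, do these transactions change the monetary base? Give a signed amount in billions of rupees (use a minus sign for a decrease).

+43 billion

Discount-window loan 90 billion rupees: RBI balance sheet expands → +90B.
Asset sale (to non-banks) 68 billion rupees: RBI balance sheet contracts → −68B.
OMO purchase (from banks) 21 billion rupees: RBI balance sheet expands → +21B.
Net: 90 − 68 + 21 = +43 billion.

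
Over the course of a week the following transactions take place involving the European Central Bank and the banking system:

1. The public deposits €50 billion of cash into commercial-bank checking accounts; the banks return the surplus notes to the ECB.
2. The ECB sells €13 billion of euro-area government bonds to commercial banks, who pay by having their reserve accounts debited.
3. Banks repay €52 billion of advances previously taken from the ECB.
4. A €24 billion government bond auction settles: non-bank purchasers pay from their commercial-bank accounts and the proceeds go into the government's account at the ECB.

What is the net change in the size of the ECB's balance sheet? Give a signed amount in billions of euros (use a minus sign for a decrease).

-€65 billion

Currency deposit €50 billion: only the composition of liabilities changes → 0.
OMO sale (to banks) €13 billion: an ECB asset is shed → −€13B.
Discount-window repayment €52 billion: an ECB asset is shed → −€52B.
Government account inflow €24 billion: only the composition of liabilities changes → 0.
Net: 0 − 13 − 52 + 0 = -€65 billion.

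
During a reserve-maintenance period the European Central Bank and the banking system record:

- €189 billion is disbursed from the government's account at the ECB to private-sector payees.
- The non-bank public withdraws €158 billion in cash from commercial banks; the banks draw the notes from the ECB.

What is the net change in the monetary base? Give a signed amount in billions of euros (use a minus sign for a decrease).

Government spending €189 billion: a non-base liability converts back to reserves → +€189B.
Currency withdrawal €158 billion: just a shift between currency and reserves — both are base money → 0.
Net: 189 + 0 = +€189 billion.

+€189 billion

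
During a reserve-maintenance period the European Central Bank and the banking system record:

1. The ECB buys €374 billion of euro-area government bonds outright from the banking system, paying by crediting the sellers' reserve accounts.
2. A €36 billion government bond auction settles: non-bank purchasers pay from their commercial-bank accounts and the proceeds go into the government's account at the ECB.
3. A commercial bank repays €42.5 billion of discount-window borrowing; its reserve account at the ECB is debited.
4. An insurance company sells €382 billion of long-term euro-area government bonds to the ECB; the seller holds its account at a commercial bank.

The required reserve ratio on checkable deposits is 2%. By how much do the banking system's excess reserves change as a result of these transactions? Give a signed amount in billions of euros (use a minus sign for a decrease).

OMO purchase (from banks) €374 billion: reserves +€374B, deposits 0.
Government account inflow €36 billion: reserves −€36B, deposits −€36B.
Discount-window repayment €42.5 billion: reserves −€42.5B, deposits 0.
Asset purchase (from non-banks) €382 billion: reserves +€382B, deposits +€382B.
Totals: Δreserves = +€677.5B, Δdeposits = +€346B.
Δrequired reserves = 2% × +€346B = +€6.92B.
Δexcess reserves = Δreserves − Δrequired = +€677.5B − (+€6.92B) = +€670.58 billion.

+€670.58 billion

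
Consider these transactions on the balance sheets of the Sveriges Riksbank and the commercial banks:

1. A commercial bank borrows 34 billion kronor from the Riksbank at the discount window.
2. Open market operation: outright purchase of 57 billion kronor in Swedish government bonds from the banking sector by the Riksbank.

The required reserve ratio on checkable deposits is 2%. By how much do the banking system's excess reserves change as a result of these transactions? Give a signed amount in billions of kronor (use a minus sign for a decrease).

+91 billion

Discount-window loan 34 billion kronor: reserves +34B, deposits 0.
OMO purchase (from banks) 57 billion kronor: reserves +57B, deposits 0.
Totals: Δreserves = +91B, Δdeposits = 0.
Δrequired reserves = 2% × 0 = 0.
Δexcess reserves = Δreserves − Δrequired = +91B − (0) = +91 billion.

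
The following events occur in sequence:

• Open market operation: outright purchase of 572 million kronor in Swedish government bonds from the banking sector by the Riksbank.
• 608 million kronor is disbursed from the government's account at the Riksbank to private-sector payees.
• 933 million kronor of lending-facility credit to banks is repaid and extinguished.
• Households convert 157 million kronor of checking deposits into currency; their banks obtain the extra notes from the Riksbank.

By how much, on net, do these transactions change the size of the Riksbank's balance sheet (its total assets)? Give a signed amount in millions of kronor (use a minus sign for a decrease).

-361 million

OMO purchase (from banks) 572 million kronor: a Riksbank asset is acquired → +572M.
Government spending 608 million kronor: only the composition of liabilities changes → 0.
Discount-window repayment 933 million kronor: a Riksbank asset is shed → −933M.
Currency withdrawal 157 million kronor: only the composition of liabilities changes → 0.
Net: 572 + 0 − 933 + 0 = -361 million.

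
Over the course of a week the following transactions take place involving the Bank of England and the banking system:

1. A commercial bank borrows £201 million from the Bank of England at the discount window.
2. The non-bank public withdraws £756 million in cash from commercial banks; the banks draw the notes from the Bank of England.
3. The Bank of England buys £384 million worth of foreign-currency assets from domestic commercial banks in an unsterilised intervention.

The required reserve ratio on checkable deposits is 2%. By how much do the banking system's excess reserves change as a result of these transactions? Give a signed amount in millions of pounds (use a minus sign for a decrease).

Discount-window loan £201 million: reserves +£201M, deposits 0.
Currency withdrawal £756 million: reserves −£756M, deposits −£756M.
FX purchase £384 million: reserves +£384M, deposits 0.
Totals: Δreserves = −£171M, Δdeposits = −£756M.
Δrequired reserves = 2% × −£756M = −£15.12M.
Δexcess reserves = Δreserves − Δrequired = −£171M − (−£15.12M) = -£155.88 million.

-£155.88 million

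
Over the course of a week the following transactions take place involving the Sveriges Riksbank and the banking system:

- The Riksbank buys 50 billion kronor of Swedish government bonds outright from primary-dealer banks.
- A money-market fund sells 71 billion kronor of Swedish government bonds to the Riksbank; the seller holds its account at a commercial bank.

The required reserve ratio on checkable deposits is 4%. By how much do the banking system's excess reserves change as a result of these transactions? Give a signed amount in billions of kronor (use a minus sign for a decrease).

OMO purchase (from banks) 50 billion kronor: reserves +50B, deposits 0.
Asset purchase (from non-banks) 71 billion kronor: reserves +71B, deposits +71B.
Totals: Δreserves = +121B, Δdeposits = +71B.
Δrequired reserves = 4% × +71B = +2.84B.
Δexcess reserves = Δreserves − Δrequired = +121B − (+2.84B) = +118.16 billion.

+118.16 billion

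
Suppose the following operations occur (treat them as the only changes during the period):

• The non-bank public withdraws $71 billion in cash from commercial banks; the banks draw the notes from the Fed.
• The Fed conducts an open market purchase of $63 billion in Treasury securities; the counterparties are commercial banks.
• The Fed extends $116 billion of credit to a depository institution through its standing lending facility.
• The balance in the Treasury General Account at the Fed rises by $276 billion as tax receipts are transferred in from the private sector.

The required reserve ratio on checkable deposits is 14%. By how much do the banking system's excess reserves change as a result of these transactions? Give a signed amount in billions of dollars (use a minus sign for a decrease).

Currency withdrawal $71 billion: reserves −$71B, deposits −$71B.
OMO purchase (from banks) $63 billion: reserves +$63B, deposits 0.
Discount-window loan $116 billion: reserves +$116B, deposits 0.
Government account inflow $276 billion: reserves −$276B, deposits −$276B.
Totals: Δreserves = −$168B, Δdeposits = −$347B.
Δrequired reserves = 14% × −$347B = −$48.58B.
Δexcess reserves = Δreserves − Δrequired = −$168B − (−$48.58B) = -$119.42 billion.

-$119.42 billion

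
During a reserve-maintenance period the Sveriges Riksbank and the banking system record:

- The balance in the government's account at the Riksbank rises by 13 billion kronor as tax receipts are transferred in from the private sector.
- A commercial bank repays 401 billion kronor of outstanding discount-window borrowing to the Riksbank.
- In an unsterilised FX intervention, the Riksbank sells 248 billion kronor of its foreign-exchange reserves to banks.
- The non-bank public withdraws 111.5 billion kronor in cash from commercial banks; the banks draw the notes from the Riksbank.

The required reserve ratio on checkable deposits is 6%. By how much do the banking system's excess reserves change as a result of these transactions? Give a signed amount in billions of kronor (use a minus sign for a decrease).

Government account inflow 13 billion kronor: reserves −13B, deposits −13B.
Discount-window repayment 401 billion kronor: reserves −401B, deposits 0.
FX sale 248 billion kronor: reserves −248B, deposits 0.
Currency withdrawal 111.5 billion kronor: reserves −111.5B, deposits −111.5B.
Totals: Δreserves = −773.5B, Δdeposits = −124.5B.
Δrequired reserves = 6% × −124.5B = −7.47B.
Δexcess reserves = Δreserves − Δrequired = −773.5B − (−7.47B) = -766.03 billion.

-766.03 billion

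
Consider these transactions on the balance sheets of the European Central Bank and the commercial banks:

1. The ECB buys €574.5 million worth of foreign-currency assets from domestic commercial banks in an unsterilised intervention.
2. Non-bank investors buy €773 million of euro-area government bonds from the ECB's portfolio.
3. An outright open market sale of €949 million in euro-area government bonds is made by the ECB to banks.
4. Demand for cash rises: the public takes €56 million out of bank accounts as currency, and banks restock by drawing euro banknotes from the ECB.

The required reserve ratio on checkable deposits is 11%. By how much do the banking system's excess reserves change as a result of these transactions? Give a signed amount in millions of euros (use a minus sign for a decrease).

-€1112.31 million

FX purchase €574.5 million: reserves +€574.5M, deposits 0.
Asset sale (to non-banks) €773 million: reserves −€773M, deposits −€773M.
OMO sale (to banks) €949 million: reserves −€949M, deposits 0.
Currency withdrawal €56 million: reserves −€56M, deposits −€56M.
Totals: Δreserves = −€1203.5M, Δdeposits = −€829M.
Δrequired reserves = 11% × −€829M = −€91.19M.
Δexcess reserves = Δreserves − Δrequired = −€1203.5M − (−€91.19M) = -€1112.31 million.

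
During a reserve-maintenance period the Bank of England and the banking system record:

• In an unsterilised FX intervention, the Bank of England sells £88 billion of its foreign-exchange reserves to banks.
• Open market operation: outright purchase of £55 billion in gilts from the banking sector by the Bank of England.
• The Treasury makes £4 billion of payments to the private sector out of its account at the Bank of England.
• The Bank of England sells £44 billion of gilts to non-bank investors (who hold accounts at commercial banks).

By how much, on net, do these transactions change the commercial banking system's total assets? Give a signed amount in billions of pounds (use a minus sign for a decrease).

FX sale £88 billion: just an asset swap on bank balance sheets → 0.
OMO purchase (from banks) £55 billion: just an asset swap on bank balance sheets → 0.
Government spending £4 billion: bank balance sheets expand → +£4B.
Asset sale (to non-banks) £44 billion: bank balance sheets shrink → −£44B.
Net: 0 + 0 + 4 − 44 = -£40 billion.

-£40 billion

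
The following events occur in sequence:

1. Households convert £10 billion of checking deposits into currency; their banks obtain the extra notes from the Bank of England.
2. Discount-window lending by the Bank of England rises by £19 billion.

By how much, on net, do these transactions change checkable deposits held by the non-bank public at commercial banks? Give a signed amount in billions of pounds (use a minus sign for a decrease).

-£10 billion

Bank of England balance sheet:
  Assets:      Loans to banks +£19B
  Liabilities: Bank reserves +£9B, Currency in circulation +£10B
Commercial banking system:
  Assets:      Reserves at CB +£9B
  Liabilities: Checkable deposits −£10B, Borrowings from CB +£19B
So the change in checkable deposits held by the non-bank public at commercial banks is -£10 billion.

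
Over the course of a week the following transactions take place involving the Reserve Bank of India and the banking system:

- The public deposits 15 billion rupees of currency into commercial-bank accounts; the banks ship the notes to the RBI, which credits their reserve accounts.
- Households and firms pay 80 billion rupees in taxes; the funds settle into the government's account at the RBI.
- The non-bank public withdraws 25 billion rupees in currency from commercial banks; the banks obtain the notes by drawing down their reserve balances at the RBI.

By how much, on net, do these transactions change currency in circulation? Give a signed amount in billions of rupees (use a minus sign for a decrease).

+10 billion

Currency deposit 15 billion rupees: notes return to the central bank → −15B.
Government account inflow 80 billion rupees: no currency enters or leaves circulation → 0.
Currency withdrawal 25 billion rupees: notes leave the central bank → +25B.
Net: −15 + 0 + 25 = +10 billion.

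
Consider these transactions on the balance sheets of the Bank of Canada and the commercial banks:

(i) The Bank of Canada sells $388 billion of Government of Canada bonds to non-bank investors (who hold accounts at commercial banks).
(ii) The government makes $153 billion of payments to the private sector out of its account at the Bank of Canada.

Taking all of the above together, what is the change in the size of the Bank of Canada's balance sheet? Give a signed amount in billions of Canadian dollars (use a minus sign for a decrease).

-$388 billion

Asset sale (to non-banks) $388 billion: a Bank of Canada asset is shed → −$388B.
Government spending $153 billion: only the composition of liabilities changes → 0.
Net: −388 + 0 = -$388 billion.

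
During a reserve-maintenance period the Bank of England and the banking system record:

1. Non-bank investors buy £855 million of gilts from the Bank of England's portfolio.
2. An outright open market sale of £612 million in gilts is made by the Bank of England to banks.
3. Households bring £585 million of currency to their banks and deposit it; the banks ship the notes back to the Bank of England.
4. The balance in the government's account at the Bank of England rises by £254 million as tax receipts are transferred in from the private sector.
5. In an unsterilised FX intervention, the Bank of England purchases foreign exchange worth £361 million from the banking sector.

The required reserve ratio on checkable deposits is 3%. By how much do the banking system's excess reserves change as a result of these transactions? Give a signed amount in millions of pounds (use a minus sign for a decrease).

Asset sale (to non-banks) £855 million: reserves −£855M, deposits −£855M.
OMO sale (to banks) £612 million: reserves −£612M, deposits 0.
Currency deposit £585 million: reserves +£585M, deposits +£585M.
Government account inflow £254 million: reserves −£254M, deposits −£254M.
FX purchase £361 million: reserves +£361M, deposits 0.
Totals: Δreserves = −£775M, Δdeposits = −£524M.
Δrequired reserves = 3% × −£524M = −£15.72M.
Δexcess reserves = Δreserves − Δrequired = −£775M − (−£15.72M) = -£759.28 million.

-£759.28 million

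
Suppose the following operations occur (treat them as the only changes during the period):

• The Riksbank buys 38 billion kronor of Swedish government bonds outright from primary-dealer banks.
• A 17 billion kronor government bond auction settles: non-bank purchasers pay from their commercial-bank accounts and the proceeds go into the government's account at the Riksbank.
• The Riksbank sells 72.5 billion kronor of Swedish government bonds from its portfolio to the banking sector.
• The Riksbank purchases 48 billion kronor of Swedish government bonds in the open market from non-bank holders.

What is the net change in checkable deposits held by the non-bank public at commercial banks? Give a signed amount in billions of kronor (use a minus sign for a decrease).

OMO purchase (from banks) 38 billion kronor: the counterparty is a bank, so public deposits are unchanged → 0.
Government account inflow 17 billion kronor: non-bank counterparties' bank balances fall → −17B.
OMO sale (to banks) 72.5 billion kronor: the counterparty is a bank, so public deposits are unchanged → 0.
Asset purchase (from non-banks) 48 billion kronor: non-bank counterparties' bank balances rise → +48B.
Net: 0 − 17 + 0 + 48 = +31 billion.

+31 billion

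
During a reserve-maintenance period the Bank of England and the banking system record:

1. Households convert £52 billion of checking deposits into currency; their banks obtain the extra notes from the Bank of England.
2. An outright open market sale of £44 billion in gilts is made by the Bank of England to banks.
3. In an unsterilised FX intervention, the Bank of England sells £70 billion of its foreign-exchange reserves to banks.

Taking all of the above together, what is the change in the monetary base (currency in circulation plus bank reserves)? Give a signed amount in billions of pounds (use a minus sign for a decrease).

Bank of England balance sheet:
  Assets:      Securities −£44B, Foreign assets −£70B
  Liabilities: Bank reserves −£166B, Currency in circulation +£52B
Commercial banking system:
  Assets:      Reserves at CB −£166B, Securities +£44B, Foreign assets +£70B
  Liabilities: Checkable deposits −£52B
Monetary base = currency + reserves: +£52B + (−£166B) = -£114 billion.

-£114 billion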